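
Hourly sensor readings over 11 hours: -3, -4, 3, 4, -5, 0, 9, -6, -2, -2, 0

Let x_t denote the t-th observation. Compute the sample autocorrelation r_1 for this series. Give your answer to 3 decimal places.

-0.244

Mean x̄ = (-3 − 4 + 3 + 4 − 5 + 0 + 9 − 6 − 2 − 2 + 0)/11 = -0.5455
Numerator Σ_{t=1}^{10}(x_t−x̄)(x_{t+1}−x̄) = -47.9339
Denominator Σ(x_t−x̄)² = 196.7273
r_1 = -47.9339 / 196.7273 = -0.244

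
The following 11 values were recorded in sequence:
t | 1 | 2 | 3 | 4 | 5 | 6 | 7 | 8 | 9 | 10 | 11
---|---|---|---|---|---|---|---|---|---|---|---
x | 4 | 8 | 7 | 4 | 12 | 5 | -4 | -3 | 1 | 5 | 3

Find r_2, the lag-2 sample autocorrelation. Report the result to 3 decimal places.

-0.132

Mean x̄ = (4 + 8 + 7 + 4 + 12 + 5 − 4 − 3 + 1 + 5 + 3)/11 = 3.8182
Numerator Σ_{t=1}^{9}(x_t−x̄)(x_{t+2}−x̄) = -28.1570
Denominator Σ(x_t−x̄)² = 213.6364
r_2 = -28.1570 / 213.6364 = -0.132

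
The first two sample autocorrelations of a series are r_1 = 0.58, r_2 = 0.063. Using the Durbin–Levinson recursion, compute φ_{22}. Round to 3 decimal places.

φ_{22} = (r_2 − r_1²) / (1 − r_1²)
r_1² = (0.58)² = 0.3364
Numerator = 0.063 − 0.3364 = -0.2734; denominator = 1 − 0.3364 = 0.6636
φ_{22} = -0.2734 / 0.6636 = -0.412

-0.412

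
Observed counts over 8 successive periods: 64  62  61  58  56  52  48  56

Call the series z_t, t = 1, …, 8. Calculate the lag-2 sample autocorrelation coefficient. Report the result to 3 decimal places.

Mean z̄ = (64 + 62 + 61 + 58 + 56 + 52 + 48 + 56)/8 = 57.1250
Σ(z_t−z̄)(z_{t+2}−z̄) = (26.6406) + (4.2656) + (-4.3594) + (-4.4844) + (10.2656) + (5.7656) = 38.0938
Denominator Σ(z_t−z̄)² = 198.8750
r_2 = 38.0938 / 198.8750 = 0.192

0.192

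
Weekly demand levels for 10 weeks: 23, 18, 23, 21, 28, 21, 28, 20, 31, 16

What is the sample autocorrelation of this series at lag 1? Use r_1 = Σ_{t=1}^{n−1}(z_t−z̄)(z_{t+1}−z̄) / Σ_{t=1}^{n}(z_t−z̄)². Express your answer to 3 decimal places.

Mean z̄ = (23 + 18 + 23 + 21 + 28 + 21 + 28 + 20 + 31 + 16)/10 = 22.9000
Numerator Σ_{t=1}^{9}(z_t−z̄)(z_{t+1}−z̄) = -124.4100
Denominator Σ(z_t−z̄)² = 204.9000
r_1 = -124.4100 / 204.9000 = -0.607

-0.607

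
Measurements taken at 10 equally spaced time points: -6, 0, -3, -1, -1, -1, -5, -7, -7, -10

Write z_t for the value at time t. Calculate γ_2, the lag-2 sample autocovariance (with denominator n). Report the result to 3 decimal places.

Mean z̄ = (-6 + 0 − 3 − 1 − 1 − 1 − 5 − 7 − 7 − 10)/10 = -4.1000
Σ_{t=1}^{8}(z_t−z̄)(z_{t+2}−z̄) = 31.5800
γ_2 = 31.5800 / 10 = 3.158

3.158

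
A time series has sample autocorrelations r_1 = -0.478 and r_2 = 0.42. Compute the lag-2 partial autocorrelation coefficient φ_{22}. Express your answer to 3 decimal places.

φ_{22} = (r_2 − r_1²) / (1 − r_1²)
r_1² = (-0.478)² = 0.228484
Numerator = 0.42 − 0.2285 = 0.1915; denominator = 1 − 0.2285 = 0.7715
φ_{22} = 0.1915 / 0.7715 = 0.248

0.248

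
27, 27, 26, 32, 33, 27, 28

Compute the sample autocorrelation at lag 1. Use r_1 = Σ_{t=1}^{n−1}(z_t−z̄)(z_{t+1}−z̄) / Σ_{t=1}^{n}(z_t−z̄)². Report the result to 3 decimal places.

Mean z̄ = (27 + 27 + 26 + 32 + 33 + 27 + 28)/7 = 28.5714
Deviations from mean: -1.5714, -1.5714, -2.5714, 3.4286, 4.4286, -1.5714, -0.5714
Numerator Σ_{t=1}^{6}(z_t−z̄)(z_{t+1}−z̄) = 6.8163
Denominator Σ(z_t−z̄)² = 45.7143
r_1 = 6.8163 / 45.7143 = 0.149

0.149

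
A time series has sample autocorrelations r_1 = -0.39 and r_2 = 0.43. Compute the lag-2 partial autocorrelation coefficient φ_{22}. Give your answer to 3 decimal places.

φ_{22} = (r_2 − r_1²) / (1 − r_1²)
r_1² = (-0.39)² = 0.1521
Numerator = 0.43 − 0.1521 = 0.2779; denominator = 1 − 0.1521 = 0.8479
φ_{22} = 0.2779 / 0.8479 = 0.328

0.328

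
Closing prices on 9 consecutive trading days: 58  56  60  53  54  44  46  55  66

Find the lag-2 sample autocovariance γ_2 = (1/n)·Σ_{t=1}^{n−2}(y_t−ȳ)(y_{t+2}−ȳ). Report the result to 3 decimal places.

Mean ȳ = (58 + 56 + 60 + 53 + 54 + 44 + 46 + 55 + 66)/9 = 54.6667
Σ_{t=1}^{7}(y_t−ȳ)(y_{t+2}−ȳ) = -66.2222
γ_2 = -66.2222 / 9 = -7.358

-7.358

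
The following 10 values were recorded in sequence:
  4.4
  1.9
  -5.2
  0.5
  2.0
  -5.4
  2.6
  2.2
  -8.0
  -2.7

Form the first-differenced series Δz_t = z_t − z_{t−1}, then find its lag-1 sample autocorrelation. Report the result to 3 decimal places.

First differences Δz: -2.5, -7.1, 5.7, 1.5, -7.4, 8.0, -0.4, -10.2, 5.3
Mean of differences = -0.7889
Numerator Σ(Δz_t−Δz̄)(Δz_{t+1}−Δz̄) = -146.0823
Denominator Σ(Δz_t−Δz̄)² = 336.8489
r_1(Δz) = -146.0823 / 336.8489 = -0.434

-0.434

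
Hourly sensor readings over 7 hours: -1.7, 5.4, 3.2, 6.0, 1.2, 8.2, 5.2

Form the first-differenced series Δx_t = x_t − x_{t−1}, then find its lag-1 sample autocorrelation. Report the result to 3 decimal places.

-0.693

First differences Δx: 7.1, -2.2, 2.8, -4.8, 7.0, -3.0
Mean of differences = 1.1500
Numerator Σ(Δx_t−Δx̄)(Δx_{t+1}−Δx̄) = -94.3625
Denominator Σ(Δx_t−Δx̄)² = 136.1950
r_1(Δx) = -94.3625 / 136.1950 = -0.693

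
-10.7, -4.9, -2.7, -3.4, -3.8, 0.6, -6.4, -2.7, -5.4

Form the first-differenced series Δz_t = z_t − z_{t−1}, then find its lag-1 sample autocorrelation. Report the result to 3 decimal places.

-0.471

First differences Δz: 5.8, 2.2, -0.7, -0.4, 4.4, -7.0, 3.7, -2.7
Mean of differences = 0.6625
Numerator Σ(Δz_t−Δz̄)(Δz_{t+1}−Δz̄) = -58.8464
Denominator Σ(Δz_t−Δz̄)² = 124.9588
r_1(Δz) = -58.8464 / 124.9588 = -0.471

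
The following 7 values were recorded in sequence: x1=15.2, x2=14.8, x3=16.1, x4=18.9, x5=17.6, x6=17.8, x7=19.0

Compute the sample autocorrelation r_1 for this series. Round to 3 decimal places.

Mean x̄ = (15.2 + 14.8 + 16.1 + 18.9 + 17.6 + 17.8 + 19.0)/7 = 17.0571
Deviations from mean: -1.8571, -2.2571, -0.9571, 1.8429, 0.5429, 0.7429, 1.9429
Σ(x_t−x̄)(x_{t+1}−x̄) = (4.1918) + (2.1604) + (-1.7639) + (1.0004) + (0.4033) + (1.4433) = 7.4353
Denominator Σ(x_t−x̄)² = 17.4771
r_1 = 7.4353 / 17.4771 = 0.425

0.425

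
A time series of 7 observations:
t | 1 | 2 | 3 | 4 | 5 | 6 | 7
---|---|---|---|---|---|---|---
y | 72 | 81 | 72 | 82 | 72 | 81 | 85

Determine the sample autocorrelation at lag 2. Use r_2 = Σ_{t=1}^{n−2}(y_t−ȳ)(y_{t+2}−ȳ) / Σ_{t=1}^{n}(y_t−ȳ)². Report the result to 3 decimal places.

0.277

Mean ȳ = (72 + 81 + 72 + 82 + 72 + 81 + 85)/7 = 77.8571
Deviations from mean: -5.8571, 3.1429, -5.8571, 4.1429, -5.8571, 3.1429, 7.1429
Numerator Σ_{t=1}^{5}(y_t−ȳ)(y_{t+2}−ȳ) = 52.8163
Denominator Σ(y_t−ȳ)² = 190.8571
r_2 = 52.8163 / 190.8571 = 0.277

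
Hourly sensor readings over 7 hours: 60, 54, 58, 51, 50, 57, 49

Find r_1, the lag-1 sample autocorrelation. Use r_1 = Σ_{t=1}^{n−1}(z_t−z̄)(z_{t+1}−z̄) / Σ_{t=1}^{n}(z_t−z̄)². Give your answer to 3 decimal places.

Mean z̄ = (60 + 54 + 58 + 51 + 50 + 57 + 49)/7 = 54.1429
Σ(z_t−z̄)(z_{t+1}−z̄) = (-0.8367) + (-0.5510) + (-12.1224) + (13.0204) + (-11.8367) + (-14.6939) = -27.0204
Denominator Σ(z_t−z̄)² = 110.8571
r_1 = -27.0204 / 110.8571 = -0.244

-0.244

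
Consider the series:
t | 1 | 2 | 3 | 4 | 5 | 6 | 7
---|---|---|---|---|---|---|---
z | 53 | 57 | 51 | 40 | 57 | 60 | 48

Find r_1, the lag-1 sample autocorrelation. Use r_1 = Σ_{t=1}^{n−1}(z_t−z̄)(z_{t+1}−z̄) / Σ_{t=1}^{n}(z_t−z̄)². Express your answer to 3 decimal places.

-0.151

Mean z̄ = (53 + 57 + 51 + 40 + 57 + 60 + 48)/7 = 52.2857
Deviations from mean: 0.7143, 4.7143, -1.2857, -12.2857, 4.7143, 7.7143, -4.2857
Numerator Σ_{t=1}^{6}(z_t−z̄)(z_{t+1}−z̄) = -41.5102
Denominator Σ(z_t−z̄)² = 275.4286
r_1 = -41.5102 / 275.4286 = -0.151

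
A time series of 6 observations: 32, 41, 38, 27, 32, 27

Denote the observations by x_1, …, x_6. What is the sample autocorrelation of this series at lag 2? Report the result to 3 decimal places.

Mean x̄ = (32 + 41 + 38 + 27 + 32 + 27)/6 = 32.8333
Deviations from mean: -0.8333, 8.1667, 5.1667, -5.8333, -0.8333, -5.8333
Numerator Σ_{t=1}^{4}(x_t−x̄)(x_{t+2}−x̄) = -22.2222
Denominator Σ(x_t−x̄)² = 162.8333
r_2 = -22.2222 / 162.8333 = -0.136

-0.136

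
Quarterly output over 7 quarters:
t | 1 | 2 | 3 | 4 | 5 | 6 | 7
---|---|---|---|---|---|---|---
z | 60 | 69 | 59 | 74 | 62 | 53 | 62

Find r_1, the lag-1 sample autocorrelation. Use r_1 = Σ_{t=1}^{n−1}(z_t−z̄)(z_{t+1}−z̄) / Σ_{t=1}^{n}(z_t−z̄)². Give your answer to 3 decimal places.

-0.270

Mean z̄ = (60 + 69 + 59 + 74 + 62 + 53 + 62)/7 = 62.7143
Deviations from mean: -2.7143, 6.2857, -3.7143, 11.2857, -0.7143, -9.7143, -0.7143
Σ(z_t−z̄)(z_{t+1}−z̄) = (-17.0612) + (-23.3469) + (-41.9184) + (-8.0612) + (6.9388) + (6.9388) = -76.5102
Denominator Σ(z_t−z̄)² = 283.4286
r_1 = -76.5102 / 283.4286 = -0.270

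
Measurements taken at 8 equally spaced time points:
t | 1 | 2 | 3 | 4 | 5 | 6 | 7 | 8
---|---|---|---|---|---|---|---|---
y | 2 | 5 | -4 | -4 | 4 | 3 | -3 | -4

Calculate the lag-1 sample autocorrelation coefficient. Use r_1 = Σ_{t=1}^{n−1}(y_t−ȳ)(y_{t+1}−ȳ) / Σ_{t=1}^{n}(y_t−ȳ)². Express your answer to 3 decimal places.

Mean ȳ = (2 + 5 − 4 − 4 + 4 + 3 − 3 − 4)/8 = -0.1250
Deviations from mean: 2.1250, 5.1250, -3.8750, -3.8750, 4.1250, 3.1250, -2.8750, -3.8750
Numerator Σ_{t=1}^{7}(y_t−ȳ)(y_{t+1}−ȳ) = 5.1094
Denominator Σ(y_t−ȳ)² = 110.8750
r_1 = 5.1094 / 110.8750 = 0.046

0.046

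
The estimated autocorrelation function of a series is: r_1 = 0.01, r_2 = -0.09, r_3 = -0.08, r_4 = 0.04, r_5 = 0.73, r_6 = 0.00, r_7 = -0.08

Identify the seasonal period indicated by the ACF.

The largest autocorrelation is r_5 = 0.73; the remaining lags stay at or below 0.04.
The dominant spike at lag 5 indicates a seasonal period of 5.

5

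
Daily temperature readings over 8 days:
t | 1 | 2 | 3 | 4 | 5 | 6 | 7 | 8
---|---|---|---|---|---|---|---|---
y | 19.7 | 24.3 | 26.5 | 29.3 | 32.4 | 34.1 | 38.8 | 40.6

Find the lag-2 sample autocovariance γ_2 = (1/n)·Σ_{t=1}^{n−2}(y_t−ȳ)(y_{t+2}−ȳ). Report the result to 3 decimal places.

Mean ȳ = (19.7 + 24.3 + 26.5 + 29.3 + 32.4 + 34.1 + 38.8 + 40.6)/8 = 30.7125
Σ_{t=1}^{6}(y_t−ȳ)(y_{t+2}−ȳ) = 90.6959
γ_2 = 90.6959 / 8 = 11.337

11.337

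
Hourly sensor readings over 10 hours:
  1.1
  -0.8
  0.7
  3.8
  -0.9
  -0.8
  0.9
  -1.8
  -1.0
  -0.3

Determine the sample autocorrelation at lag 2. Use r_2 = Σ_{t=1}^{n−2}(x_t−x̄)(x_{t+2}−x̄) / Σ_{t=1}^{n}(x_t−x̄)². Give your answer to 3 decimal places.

-0.252

Mean x̄ = (1.1 − 0.8 + 0.7 + 3.8 − 0.9 − 0.8 + 0.9 − 1.8 − 1.0 − 0.3)/10 = 0.0900
Numerator Σ_{t=1}^{8}(x_t−x̄)(x_{t+2}−x̄) = -5.8572
Denominator Σ(x_t−x̄)² = 23.2890
r_2 = -5.8572 / 23.2890 = -0.252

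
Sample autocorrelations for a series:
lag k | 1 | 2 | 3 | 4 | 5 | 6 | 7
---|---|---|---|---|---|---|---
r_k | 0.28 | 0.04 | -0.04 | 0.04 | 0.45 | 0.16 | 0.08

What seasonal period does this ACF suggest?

The largest autocorrelation is r_5 = 0.45; the remaining lags stay at or below 0.28. The elevated value at lag 1 (0.28), dropping to 0.04 at lag 2, reflects decaying short-term dependence rather than seasonality.
The dominant spike at lag 5 indicates a seasonal period of 5.

5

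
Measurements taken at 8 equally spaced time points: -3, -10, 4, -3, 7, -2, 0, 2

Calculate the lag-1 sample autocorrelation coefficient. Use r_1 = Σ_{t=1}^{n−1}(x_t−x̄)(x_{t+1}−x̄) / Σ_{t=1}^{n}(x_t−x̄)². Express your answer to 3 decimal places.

-0.319

Mean x̄ = (-3 − 10 + 4 − 3 + 7 − 2 + 0 + 2)/8 = -0.6250
Deviations from mean: -2.3750, -9.3750, 4.6250, -2.3750, 7.6250, -1.3750, 0.6250, 2.6250
Σ(x_t−x̄)(x_{t+1}−x̄) = (22.2656) + (-43.3594) + (-10.9844) + (-18.1094) + (-10.4844) + (-0.8594) + (1.6406) = -59.8906
Denominator Σ(x_t−x̄)² = 187.8750
r_1 = -59.8906 / 187.8750 = -0.319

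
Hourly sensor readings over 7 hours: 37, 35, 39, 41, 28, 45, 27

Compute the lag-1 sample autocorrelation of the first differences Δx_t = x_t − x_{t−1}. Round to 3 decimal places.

-0.683

First differences Δx: -2, 4, 2, -13, 17, -18
Mean of differences = -1.6667
Numerator Σ(Δx_t−Δx̄)(Δx_{t+1}−Δx̄) = -539.1111
Denominator Σ(Δx_t−Δx̄)² = 789.3333
r_1(Δx) = -539.1111 / 789.3333 = -0.683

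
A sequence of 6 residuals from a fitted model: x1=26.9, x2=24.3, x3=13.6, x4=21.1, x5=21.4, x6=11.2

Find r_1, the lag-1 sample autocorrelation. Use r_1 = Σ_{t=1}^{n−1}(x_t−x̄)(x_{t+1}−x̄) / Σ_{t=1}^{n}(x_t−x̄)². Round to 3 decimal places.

-0.083

Mean x̄ = (26.9 + 24.3 + 13.6 + 21.1 + 21.4 + 11.2)/6 = 19.7500
Deviations from mean: 7.1500, 4.5500, -6.1500, 1.3500, 1.6500, -8.5500
Numerator Σ_{t=1}^{5}(x_t−x̄)(x_{t+1}−x̄) = -15.6325
Denominator Σ(x_t−x̄)² = 187.2950
r_1 = -15.6325 / 187.2950 = -0.083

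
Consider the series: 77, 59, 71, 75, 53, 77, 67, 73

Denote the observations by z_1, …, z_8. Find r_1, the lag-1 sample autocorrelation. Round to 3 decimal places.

Mean z̄ = (77 + 59 + 71 + 75 + 53 + 77 + 67 + 73)/8 = 69.0000
Deviations from mean: 8.0000, -10.0000, 2.0000, 6.0000, -16.0000, 8.0000, -2.0000, 4.0000
Numerator Σ_{t=1}^{7}(z_t−z̄)(z_{t+1}−z̄) = -336.0000
Denominator Σ(z_t−z̄)² = 544.0000
r_1 = -336.0000 / 544.0000 = -0.618

-0.618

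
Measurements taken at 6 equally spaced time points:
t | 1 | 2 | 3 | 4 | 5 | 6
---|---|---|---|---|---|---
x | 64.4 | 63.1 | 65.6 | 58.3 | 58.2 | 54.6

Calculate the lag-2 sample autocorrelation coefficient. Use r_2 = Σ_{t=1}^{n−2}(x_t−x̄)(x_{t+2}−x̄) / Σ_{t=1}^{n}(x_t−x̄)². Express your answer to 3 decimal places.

0.159

Mean x̄ = (64.4 + 63.1 + 65.6 + 58.3 + 58.2 + 54.6)/6 = 60.7000
Deviations from mean: 3.7000, 2.4000, 4.9000, -2.4000, -2.5000, -6.1000
Σ(x_t−x̄)(x_{t+2}−x̄) = (18.1300) + (-5.7600) + (-12.2500) + (14.6400) = 14.7600
Denominator Σ(x_t−x̄)² = 92.6800
r_2 = 14.7600 / 92.6800 = 0.159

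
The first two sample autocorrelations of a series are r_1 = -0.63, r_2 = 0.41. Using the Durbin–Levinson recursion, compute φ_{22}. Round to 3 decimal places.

0.022

φ_{22} = (r_2 − r_1²) / (1 − r_1²)
r_1² = (-0.63)² = 0.3969
Numerator = 0.41 − 0.3969 = 0.0131; denominator = 1 − 0.3969 = 0.6031
φ_{22} = 0.0131 / 0.6031 = 0.022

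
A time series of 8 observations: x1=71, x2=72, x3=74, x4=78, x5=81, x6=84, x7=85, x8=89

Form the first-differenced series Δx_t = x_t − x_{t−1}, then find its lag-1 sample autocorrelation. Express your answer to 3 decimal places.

-0.210

First differences Δx: 1, 2, 4, 3, 3, 1, 4
Mean of differences = 2.5714
Numerator Σ(Δx_t−Δx̄)(Δx_{t+1}−Δx̄) = -2.0408
Denominator Σ(Δx_t−Δx̄)² = 9.7143
r_1(Δx) = -2.0408 / 9.7143 = -0.210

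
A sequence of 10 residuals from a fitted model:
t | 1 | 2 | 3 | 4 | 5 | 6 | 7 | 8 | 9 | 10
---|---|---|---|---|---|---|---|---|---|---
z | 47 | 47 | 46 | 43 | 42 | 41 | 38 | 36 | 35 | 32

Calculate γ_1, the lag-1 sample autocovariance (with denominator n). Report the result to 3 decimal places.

17.691

Mean z̄ = (47 + 47 + 46 + 43 + 42 + 41 + 38 + 36 + 35 + 32)/10 = 40.7000
Σ_{t=1}^{9}(z_t−z̄)(z_{t+1}−z̄) = 176.9100
γ_1 = 176.9100 / 10 = 17.691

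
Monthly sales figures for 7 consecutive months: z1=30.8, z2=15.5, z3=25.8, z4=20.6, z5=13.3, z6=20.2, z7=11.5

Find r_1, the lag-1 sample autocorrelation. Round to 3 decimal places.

Mean z̄ = (30.8 + 15.5 + 25.8 + 20.6 + 13.3 + 20.2 + 11.5)/7 = 19.6714
Deviations from mean: 11.1286, -4.1714, 6.1286, 0.9286, -6.3714, 0.5286, -8.1714
Σ(z_t−z̄)(z_{t+1}−z̄) = (-46.4220) + (-25.5649) + (5.6908) + (-5.9163) + (-3.3678) + (-4.3192) = -79.8994
Denominator Σ(z_t−z̄)² = 287.3143
r_1 = -79.8994 / 287.3143 = -0.278

-0.278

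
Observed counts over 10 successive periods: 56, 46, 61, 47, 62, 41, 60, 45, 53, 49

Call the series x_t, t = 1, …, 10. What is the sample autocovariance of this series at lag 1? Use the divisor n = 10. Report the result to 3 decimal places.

Mean x̄ = (56 + 46 + 61 + 47 + 62 + 41 + 60 + 45 + 53 + 49)/10 = 52.0000
Σ_{t=1}^{9}(x_t−x̄)(x_{t+1}−x̄) = -437.0000
γ_1 = -437.0000 / 10 = -43.700

-43.700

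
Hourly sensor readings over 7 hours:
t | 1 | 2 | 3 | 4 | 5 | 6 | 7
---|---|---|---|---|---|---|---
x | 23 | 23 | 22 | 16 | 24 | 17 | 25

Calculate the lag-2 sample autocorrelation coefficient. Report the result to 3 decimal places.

0.367

Mean x̄ = (23 + 23 + 22 + 16 + 24 + 17 + 25)/7 = 21.4286
Deviations from mean: 1.5714, 1.5714, 0.5714, -5.4286, 2.5714, -4.4286, 3.5714
Σ(x_t−x̄)(x_{t+2}−x̄) = (0.8980) + (-8.5306) + (1.4694) + (24.0408) + (9.1837) = 27.0612
Denominator Σ(x_t−x̄)² = 73.7143
r_2 = 27.0612 / 73.7143 = 0.367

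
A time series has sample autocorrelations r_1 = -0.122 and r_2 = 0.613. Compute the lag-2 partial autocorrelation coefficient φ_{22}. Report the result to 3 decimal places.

0.607

φ_{22} = (r_2 − r_1²) / (1 − r_1²)
r_1² = (-0.122)² = 0.014884
Numerator = 0.613 − 0.0149 = 0.5981; denominator = 1 − 0.0149 = 0.9851
φ_{22} = 0.5981 / 0.9851 = 0.607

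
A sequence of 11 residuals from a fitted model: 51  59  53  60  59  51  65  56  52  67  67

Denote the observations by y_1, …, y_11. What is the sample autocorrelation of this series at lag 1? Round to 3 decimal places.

Mean ȳ = (51 + 59 + 53 + 60 + 59 + 51 + 65 + 56 + 52 + 67 + 67)/11 = 58.1818
Numerator Σ_{t=1}^{10}(y_t−ȳ)(y_{t+1}−ȳ) = -51.0331
Denominator Σ(y_t−ȳ)² = 379.6364
r_1 = -51.0331 / 379.6364 = -0.134

-0.134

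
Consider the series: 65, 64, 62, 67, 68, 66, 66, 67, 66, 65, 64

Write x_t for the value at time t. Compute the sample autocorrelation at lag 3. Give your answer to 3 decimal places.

Mean x̄ = (65 + 64 + 62 + 67 + 68 + 66 + 66 + 67 + 66 + 65 + 64)/11 = 65.4545
Numerator Σ_{t=1}^{8}(x_t−x̄)(x_{t+3}−x̄) = -3.7107
Denominator Σ(x_t−x̄)² = 28.7273
r_3 = -3.7107 / 28.7273 = -0.129

-0.129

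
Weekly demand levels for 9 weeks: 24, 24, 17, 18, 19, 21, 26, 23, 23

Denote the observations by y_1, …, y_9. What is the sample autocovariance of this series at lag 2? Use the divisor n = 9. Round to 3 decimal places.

-1.247

Mean ȳ = (24 + 24 + 17 + 18 + 19 + 21 + 26 + 23 + 23)/9 = 21.6667
Σ_{t=1}^{7}(y_t−ȳ)(y_{t+2}−ȳ) = -11.2222
γ_2 = -11.2222 / 9 = -1.247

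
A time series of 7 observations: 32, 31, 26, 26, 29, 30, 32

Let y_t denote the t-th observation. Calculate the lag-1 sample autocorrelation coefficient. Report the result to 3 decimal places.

Mean ȳ = (32 + 31 + 26 + 26 + 29 + 30 + 32)/7 = 29.4286
Deviations from mean: 2.5714, 1.5714, -3.4286, -3.4286, -0.4286, 0.5714, 2.5714
Σ(y_t−ȳ)(y_{t+1}−ȳ) = (4.0408) + (-5.3878) + (11.7551) + (1.4694) + (-0.2449) + (1.4694) = 13.1020
Denominator Σ(y_t−ȳ)² = 39.7143
r_1 = 13.1020 / 39.7143 = 0.330

0.330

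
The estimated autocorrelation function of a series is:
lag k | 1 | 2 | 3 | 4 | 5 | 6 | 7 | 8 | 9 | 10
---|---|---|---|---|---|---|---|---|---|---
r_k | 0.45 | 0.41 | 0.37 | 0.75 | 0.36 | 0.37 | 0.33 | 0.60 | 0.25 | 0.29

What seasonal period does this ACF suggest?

4

The largest autocorrelation is r_4 = 0.75, with a weaker echo at lag 8 (0.60); the remaining lags stay at or below 0.45. The elevated value at lag 1 (0.45), dropping to 0.41 at lag 2, reflects decaying short-term dependence rather than seasonality.
The dominant spike at lag 4 indicates a seasonal period of 4.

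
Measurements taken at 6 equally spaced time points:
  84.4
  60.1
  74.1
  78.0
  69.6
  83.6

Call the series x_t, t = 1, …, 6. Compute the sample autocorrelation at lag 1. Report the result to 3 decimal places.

Mean x̄ = (84.4 + 60.1 + 74.1 + 78.0 + 69.6 + 83.6)/6 = 74.9667
Σ(x_t−x̄)(x_{t+1}−x̄) = (-140.2422) + (12.8844) + (-2.6289) + (-16.2789) + (-46.3322) = -192.5978
Denominator Σ(x_t−x̄)² = 423.2933
r_1 = -192.5978 / 423.2933 = -0.455

-0.455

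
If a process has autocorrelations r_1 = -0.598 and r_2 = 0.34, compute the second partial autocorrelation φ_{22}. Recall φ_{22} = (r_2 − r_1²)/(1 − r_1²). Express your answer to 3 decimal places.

φ_{22} = (r_2 − r_1²) / (1 − r_1²)
r_1² = (-0.598)² = 0.357604
Numerator = 0.34 − 0.3576 = -0.0176; denominator = 1 − 0.3576 = 0.6424
φ_{22} = -0.0176 / 0.6424 = -0.027

-0.027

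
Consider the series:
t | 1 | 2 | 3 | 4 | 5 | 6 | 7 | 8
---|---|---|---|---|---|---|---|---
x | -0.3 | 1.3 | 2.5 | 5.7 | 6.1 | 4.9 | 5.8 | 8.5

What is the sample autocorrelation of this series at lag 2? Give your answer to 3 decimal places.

Mean x̄ = (-0.3 + 1.3 + 2.5 + 5.7 + 6.1 + 4.9 + 5.8 + 8.5)/8 = 4.3125
Deviations from mean: -4.6125, -3.0125, -1.8125, 1.3875, 1.7875, 0.5875, 1.4875, 4.1875
Numerator Σ_{t=1}^{6}(x_t−x̄)(x_{t+2}−x̄) = 6.8747
Denominator Σ(x_t−x̄)² = 58.8488
r_2 = 6.8747 / 58.8488 = 0.117

0.117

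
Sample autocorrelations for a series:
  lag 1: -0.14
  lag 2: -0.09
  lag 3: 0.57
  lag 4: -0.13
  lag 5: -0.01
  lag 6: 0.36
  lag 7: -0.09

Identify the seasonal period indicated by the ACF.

The largest autocorrelation is r_3 = 0.57, with a weaker echo at lag 6 (0.36); the remaining lags stay at or below -0.01.
The dominant spike at lag 3 indicates a seasonal period of 3.

3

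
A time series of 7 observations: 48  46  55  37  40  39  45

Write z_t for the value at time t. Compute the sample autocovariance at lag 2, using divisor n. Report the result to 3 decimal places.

Mean z̄ = (48 + 46 + 55 + 37 + 40 + 39 + 45)/7 = 44.2857
Deviations: 3.7143, 1.7143, 10.7143, -7.2857, -4.2857, -5.2857, 0.7143
Σ_{t=1}^{5}(z_t−z̄)(z_{t+2}−z̄) = 16.8367
γ_2 = 16.8367 / 7 = 2.405

2.405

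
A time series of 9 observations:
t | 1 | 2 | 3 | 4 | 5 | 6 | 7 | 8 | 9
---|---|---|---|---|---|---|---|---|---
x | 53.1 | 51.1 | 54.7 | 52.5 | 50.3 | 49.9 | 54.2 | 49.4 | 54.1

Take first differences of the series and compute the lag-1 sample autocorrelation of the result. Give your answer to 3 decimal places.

First differences Δx: -2.0, 3.6, -2.2, -2.2, -0.4, 4.3, -4.8, 4.7
Mean of differences = 0.1250
Numerator Σ(Δx_t−Δx̄)(Δx_{t+1}−Δx̄) = -54.1231
Denominator Σ(Δx_t−Δx̄)² = 90.2950
r_1(Δx) = -54.1231 / 90.2950 = -0.599

-0.599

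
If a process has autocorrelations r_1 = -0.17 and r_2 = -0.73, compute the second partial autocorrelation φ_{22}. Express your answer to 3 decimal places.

φ_{22} = (r_2 − r_1²) / (1 − r_1²)
r_1² = (-0.17)² = 0.0289
Numerator = -0.73 − 0.0289 = -0.7589; denominator = 1 − 0.0289 = 0.9711
φ_{22} = -0.7589 / 0.9711 = -0.781

-0.781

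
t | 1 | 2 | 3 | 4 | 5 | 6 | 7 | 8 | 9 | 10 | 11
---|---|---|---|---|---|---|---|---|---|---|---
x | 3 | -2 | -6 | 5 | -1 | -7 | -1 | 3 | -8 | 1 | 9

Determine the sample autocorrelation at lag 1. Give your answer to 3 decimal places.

-0.169

Mean x̄ = (3 − 2 − 6 + 5 − 1 − 7 − 1 + 3 − 8 + 1 + 9)/11 = -0.3636
Numerator Σ_{t=1}^{10}(x_t−x̄)(x_{t+1}−x̄) = -46.9504
Denominator Σ(x_t−x̄)² = 278.5455
r_1 = -46.9504 / 278.5455 = -0.169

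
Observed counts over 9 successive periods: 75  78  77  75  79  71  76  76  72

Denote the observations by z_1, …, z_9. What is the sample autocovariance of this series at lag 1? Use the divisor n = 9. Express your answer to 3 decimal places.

-2.145

Mean z̄ = (75 + 78 + 77 + 75 + 79 + 71 + 76 + 76 + 72)/9 = 75.4444
Σ_{t=1}^{8}(z_t−z̄)(z_{t+1}−z̄) = -19.3086
γ_1 = -19.3086 / 9 = -2.145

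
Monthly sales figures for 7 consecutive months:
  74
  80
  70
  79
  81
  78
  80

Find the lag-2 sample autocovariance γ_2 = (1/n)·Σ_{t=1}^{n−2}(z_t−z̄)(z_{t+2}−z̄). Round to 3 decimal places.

Mean z̄ = (74 + 80 + 70 + 79 + 81 + 78 + 80)/7 = 77.4286
Σ_{t=1}^{5}(z_t−z̄)(z_{t+2}−z̄) = 13.0612
γ_2 = 13.0612 / 7 = 1.866

1.866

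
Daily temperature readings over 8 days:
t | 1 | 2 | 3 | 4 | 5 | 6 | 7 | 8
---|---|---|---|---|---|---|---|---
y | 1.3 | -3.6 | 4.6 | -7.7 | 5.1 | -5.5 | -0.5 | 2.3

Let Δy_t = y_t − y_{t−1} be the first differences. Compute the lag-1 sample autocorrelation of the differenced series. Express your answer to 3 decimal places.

-0.859

First differences Δy: -4.9, 8.2, -12.3, 12.8, -10.6, 5.0, 2.8
Mean of differences = 0.1429
Numerator Σ(Δy_t−Δȳ)(Δy_{t+1}−Δȳ) = -473.6233
Denominator Σ(Δy_t−Δȳ)² = 551.4371
r_1(Δy) = -473.6233 / 551.4371 = -0.859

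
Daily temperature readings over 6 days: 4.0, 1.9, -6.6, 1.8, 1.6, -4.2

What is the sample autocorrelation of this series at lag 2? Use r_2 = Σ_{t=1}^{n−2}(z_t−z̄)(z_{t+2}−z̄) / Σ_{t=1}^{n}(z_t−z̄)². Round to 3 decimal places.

-0.492

Mean z̄ = (4.0 + 1.9 − 6.6 + 1.8 + 1.6 − 4.2)/6 = -0.2500
Deviations from mean: 4.2500, 2.1500, -6.3500, 2.0500, 1.8500, -3.9500
Σ(z_t−z̄)(z_{t+2}−z̄) = (-26.9875) + (4.4075) + (-11.7475) + (-8.0975) = -42.4250
Denominator Σ(z_t−z̄)² = 86.2350
r_2 = -42.4250 / 86.2350 = -0.492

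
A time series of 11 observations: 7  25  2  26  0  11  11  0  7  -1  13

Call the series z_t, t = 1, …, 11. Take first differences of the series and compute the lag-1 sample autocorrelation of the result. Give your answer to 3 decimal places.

First differences Δz: 18, -23, 24, -26, 11, 0, -11, 7, -8, 14
Mean of differences = 0.6000
Numerator Σ(Δz_t−Δz̄)(Δz_{t+1}−Δz̄) = -2105.7600
Denominator Σ(Δz_t−Δz̄)² = 2652.4000
r_1(Δz) = -2105.7600 / 2652.4000 = -0.794

-0.794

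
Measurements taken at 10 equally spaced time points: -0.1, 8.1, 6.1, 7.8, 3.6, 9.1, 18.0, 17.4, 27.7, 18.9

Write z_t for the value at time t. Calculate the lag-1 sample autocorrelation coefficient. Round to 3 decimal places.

0.558

Mean z̄ = (-0.1 + 8.1 + 6.1 + 7.8 + 3.6 + 9.1 + 18.0 + 17.4 + 27.7 + 18.9)/10 = 11.6600
Numerator Σ_{t=1}^{9}(z_t−z̄)(z_{t+1}−z̄) = 363.2264
Denominator Σ(z_t−z̄)² = 651.1440
r_1 = 363.2264 / 651.1440 = 0.558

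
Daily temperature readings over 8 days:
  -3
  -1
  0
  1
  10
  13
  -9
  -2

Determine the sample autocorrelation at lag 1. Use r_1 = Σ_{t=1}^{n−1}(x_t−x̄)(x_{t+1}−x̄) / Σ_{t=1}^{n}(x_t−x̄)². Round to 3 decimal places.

0.076

Mean x̄ = (-3 − 1 + 0 + 1 + 10 + 13 − 9 − 2)/8 = 1.1250
Deviations from mean: -4.1250, -2.1250, -1.1250, -0.1250, 8.8750, 11.8750, -10.1250, -3.1250
Σ(x_t−x̄)(x_{t+1}−x̄) = (8.7656) + (2.3906) + (0.1406) + (-1.1094) + (105.3906) + (-120.2344) + (31.6406) = 26.9844
Denominator Σ(x_t−x̄)² = 354.8750
r_1 = 26.9844 / 354.8750 = 0.076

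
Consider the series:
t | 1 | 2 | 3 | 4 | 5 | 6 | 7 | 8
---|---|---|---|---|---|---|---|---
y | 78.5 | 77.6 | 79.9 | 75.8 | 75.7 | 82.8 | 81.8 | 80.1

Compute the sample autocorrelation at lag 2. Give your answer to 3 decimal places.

Mean ȳ = (78.5 + 77.6 + 79.9 + 75.8 + 75.7 + 82.8 + 81.8 + 80.1)/8 = 79.0250
Deviations from mean: -0.5250, -1.4250, 0.8750, -3.2250, -3.3250, 3.7750, 2.7750, 1.0750
Numerator Σ_{t=1}^{6}(y_t−ȳ)(y_{t+2}−ȳ) = -16.1163
Denominator Σ(y_t−ȳ)² = 47.6350
r_2 = -16.1163 / 47.6350 = -0.338

-0.338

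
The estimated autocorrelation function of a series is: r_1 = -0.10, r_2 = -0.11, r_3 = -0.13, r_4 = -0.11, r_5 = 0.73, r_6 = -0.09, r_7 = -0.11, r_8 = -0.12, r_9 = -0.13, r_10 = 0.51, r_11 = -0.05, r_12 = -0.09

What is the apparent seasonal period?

The largest autocorrelation is r_5 = 0.73, with a weaker echo at lag 10 (0.51); the remaining lags stay at or below -0.05.
The dominant spike at lag 5 indicates a seasonal period of 5.

5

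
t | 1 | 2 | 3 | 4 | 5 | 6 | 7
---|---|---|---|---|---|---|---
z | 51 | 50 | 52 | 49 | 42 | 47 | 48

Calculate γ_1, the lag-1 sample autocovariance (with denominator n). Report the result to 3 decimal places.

2.545

Mean z̄ = (51 + 50 + 52 + 49 + 42 + 47 + 48)/7 = 48.4286
Deviations: 2.5714, 1.5714, 3.5714, 0.5714, -6.4286, -1.4286, -0.4286
Σ_{t=1}^{6}(z_t−z̄)(z_{t+1}−z̄) = 17.8163
γ_1 = 17.8163 / 7 = 2.545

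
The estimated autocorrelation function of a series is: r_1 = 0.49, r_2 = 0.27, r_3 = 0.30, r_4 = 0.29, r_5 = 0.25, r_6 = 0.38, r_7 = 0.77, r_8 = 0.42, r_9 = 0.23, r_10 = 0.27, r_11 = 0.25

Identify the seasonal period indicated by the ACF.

The largest autocorrelation is r_7 = 0.77; the remaining lags stay at or below 0.49. The elevated value at lag 1 (0.49), dropping to 0.27 at lag 2, reflects decaying short-term dependence rather than seasonality.
The dominant spike at lag 7 indicates a seasonal period of 7.

7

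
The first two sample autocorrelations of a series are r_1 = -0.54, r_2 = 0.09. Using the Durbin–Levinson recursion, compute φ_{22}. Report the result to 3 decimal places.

-0.285

φ_{22} = (r_2 − r_1²) / (1 − r_1²)
r_1² = (-0.54)² = 0.2916
Numerator = 0.09 − 0.2916 = -0.2016; denominator = 1 − 0.2916 = 0.7084
φ_{22} = -0.2016 / 0.7084 = -0.285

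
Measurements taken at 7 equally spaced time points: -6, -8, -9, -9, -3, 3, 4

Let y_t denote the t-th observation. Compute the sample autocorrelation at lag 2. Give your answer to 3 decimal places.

Mean ȳ = (-6 − 8 − 9 − 9 − 3 + 3 + 4)/7 = -4.0000
Deviations from mean: -2.0000, -4.0000, -5.0000, -5.0000, 1.0000, 7.0000, 8.0000
Σ(y_t−ȳ)(y_{t+2}−ȳ) = (10.0000) + (20.0000) + (-5.0000) + (-35.0000) + (8.0000) = -2.0000
Denominator Σ(y_t−ȳ)² = 184.0000
r_2 = -2.0000 / 184.0000 = -0.011

-0.011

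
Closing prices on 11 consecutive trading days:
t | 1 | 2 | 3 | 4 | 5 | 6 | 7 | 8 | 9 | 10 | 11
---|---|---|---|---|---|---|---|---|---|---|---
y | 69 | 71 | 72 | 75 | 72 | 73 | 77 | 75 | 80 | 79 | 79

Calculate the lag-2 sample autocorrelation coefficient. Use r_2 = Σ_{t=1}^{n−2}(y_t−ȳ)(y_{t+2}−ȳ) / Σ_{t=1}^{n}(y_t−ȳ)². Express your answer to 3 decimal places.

0.377

Mean ȳ = (69 + 71 + 72 + 75 + 72 + 73 + 77 + 75 + 80 + 79 + 79)/11 = 74.7273
Numerator Σ_{t=1}^{9}(y_t−ȳ)(y_{t+2}−ȳ) = 50.5785
Denominator Σ(y_t−ȳ)² = 134.1818
r_2 = 50.5785 / 134.1818 = 0.377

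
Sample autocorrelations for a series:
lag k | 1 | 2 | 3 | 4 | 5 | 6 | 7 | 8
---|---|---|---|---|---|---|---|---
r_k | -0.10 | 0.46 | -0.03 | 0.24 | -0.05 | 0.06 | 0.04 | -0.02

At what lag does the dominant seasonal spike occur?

2

The largest autocorrelation is r_2 = 0.46, with a weaker echo at lag 4 (0.24); the remaining lags stay at or below 0.06.
The dominant spike at lag 2 indicates a seasonal period of 2.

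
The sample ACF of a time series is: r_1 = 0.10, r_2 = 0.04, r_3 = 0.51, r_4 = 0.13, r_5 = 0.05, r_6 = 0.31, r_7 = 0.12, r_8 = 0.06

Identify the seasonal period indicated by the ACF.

The largest autocorrelation is r_3 = 0.51, with a weaker echo at lag 6 (0.31); the remaining lags stay at or below 0.13.
The dominant spike at lag 3 indicates a seasonal period of 3.

3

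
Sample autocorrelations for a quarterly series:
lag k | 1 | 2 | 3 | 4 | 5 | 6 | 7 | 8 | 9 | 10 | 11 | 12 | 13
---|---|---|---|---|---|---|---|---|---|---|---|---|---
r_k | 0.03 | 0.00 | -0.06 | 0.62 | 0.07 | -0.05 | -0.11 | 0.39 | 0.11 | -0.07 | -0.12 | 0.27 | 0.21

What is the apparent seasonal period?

4

The largest autocorrelation is r_4 = 0.62, with weaker echoes at lags 8 (0.39) and 12 (0.27); the remaining lags stay at or below 0.21.
The dominant spike at lag 4 indicates a seasonal period of 4.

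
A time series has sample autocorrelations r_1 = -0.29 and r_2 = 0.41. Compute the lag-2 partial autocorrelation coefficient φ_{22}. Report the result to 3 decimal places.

φ_{22} = (r_2 − r_1²) / (1 − r_1²)
r_1² = (-0.29)² = 0.0841
Numerator = 0.41 − 0.0841 = 0.3259; denominator = 1 − 0.0841 = 0.9159
φ_{22} = 0.3259 / 0.9159 = 0.356

0.356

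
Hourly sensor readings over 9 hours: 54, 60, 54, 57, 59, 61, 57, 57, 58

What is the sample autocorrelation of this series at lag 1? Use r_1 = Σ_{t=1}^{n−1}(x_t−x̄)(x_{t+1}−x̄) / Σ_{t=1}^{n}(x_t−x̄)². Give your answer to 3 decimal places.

Mean x̄ = (54 + 60 + 54 + 57 + 59 + 61 + 57 + 57 + 58)/9 = 57.4444
Numerator Σ_{t=1}^{8}(x_t−x̄)(x_{t+1}−x̄) = -12.8642
Denominator Σ(x_t−x̄)² = 46.2222
r_1 = -12.8642 / 46.2222 = -0.278

-0.278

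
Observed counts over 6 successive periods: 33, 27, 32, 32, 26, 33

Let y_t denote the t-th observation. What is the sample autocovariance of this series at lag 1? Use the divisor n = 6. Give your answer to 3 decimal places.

-4.958

Mean ȳ = (33 + 27 + 32 + 32 + 26 + 33)/6 = 30.5000
Deviations: 2.5000, -3.5000, 1.5000, 1.5000, -4.5000, 2.5000
Σ_{t=1}^{5}(y_t−ȳ)(y_{t+1}−ȳ) = -29.7500
γ_1 = -29.7500 / 6 = -4.958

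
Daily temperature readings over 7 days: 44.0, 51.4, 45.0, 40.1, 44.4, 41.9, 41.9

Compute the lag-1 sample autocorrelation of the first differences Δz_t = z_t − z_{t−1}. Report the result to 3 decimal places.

First differences Δz: 7.4, -6.4, -4.9, 4.3, -2.5, 0.0
Mean of differences = -0.3500
Numerator Σ(Δz_t−Δz̄)(Δz_{t+1}−Δz̄) = -51.2675
Denominator Σ(Δz_t−Δz̄)² = 143.7350
r_1(Δz) = -51.2675 / 143.7350 = -0.357

-0.357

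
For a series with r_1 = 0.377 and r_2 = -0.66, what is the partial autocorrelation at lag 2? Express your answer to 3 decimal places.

φ_{22} = (r_2 − r_1²) / (1 − r_1²)
r_1² = (0.377)² = 0.142129
Numerator = -0.66 − 0.1421 = -0.8021; denominator = 1 − 0.1421 = 0.8579
φ_{22} = -0.8021 / 0.8579 = -0.935

-0.935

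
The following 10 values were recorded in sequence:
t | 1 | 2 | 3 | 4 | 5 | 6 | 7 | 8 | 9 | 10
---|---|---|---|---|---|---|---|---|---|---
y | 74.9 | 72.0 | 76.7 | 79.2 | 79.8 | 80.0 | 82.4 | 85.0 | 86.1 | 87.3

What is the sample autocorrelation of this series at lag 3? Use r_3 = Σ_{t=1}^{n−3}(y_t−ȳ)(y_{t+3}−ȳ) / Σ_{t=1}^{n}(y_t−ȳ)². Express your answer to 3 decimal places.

0.088

Mean ȳ = (74.9 + 72.0 + 76.7 + 79.2 + 79.8 + 80.0 + 82.4 + 85.0 + 86.1 + 87.3)/10 = 80.3400
Numerator Σ_{t=1}^{7}(y_t−ȳ)(y_{t+3}−ȳ) = 19.4572
Denominator Σ(y_t−ȳ)² = 221.6840
r_3 = 19.4572 / 221.6840 = 0.088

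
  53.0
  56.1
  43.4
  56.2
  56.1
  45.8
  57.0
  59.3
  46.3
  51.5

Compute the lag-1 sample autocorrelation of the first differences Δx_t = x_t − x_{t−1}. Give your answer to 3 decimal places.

First differences Δx: 3.1, -12.7, 12.8, -0.1, -10.3, 11.2, 2.3, -13.0, 5.2
Mean of differences = -0.1667
Numerator Σ(Δx_t−Δx̄)(Δx_{t+1}−Δx̄) = -390.9411
Denominator Σ(Δx_t−Δx̄)² = 767.3600
r_1(Δx) = -390.9411 / 767.3600 = -0.509

-0.509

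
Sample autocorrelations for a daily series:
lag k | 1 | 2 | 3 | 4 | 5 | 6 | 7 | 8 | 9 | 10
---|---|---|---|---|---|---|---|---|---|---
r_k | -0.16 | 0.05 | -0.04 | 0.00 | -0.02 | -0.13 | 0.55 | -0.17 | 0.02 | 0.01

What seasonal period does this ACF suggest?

7

The largest autocorrelation is r_7 = 0.55; the remaining lags stay at or below 0.05.
The dominant spike at lag 7 indicates a seasonal period of 7.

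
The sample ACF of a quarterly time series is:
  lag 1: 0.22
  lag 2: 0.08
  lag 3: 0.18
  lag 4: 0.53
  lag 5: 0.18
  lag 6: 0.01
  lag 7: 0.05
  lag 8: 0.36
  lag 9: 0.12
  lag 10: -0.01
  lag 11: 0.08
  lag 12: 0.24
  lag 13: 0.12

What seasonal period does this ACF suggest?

The largest autocorrelation is r_4 = 0.53, with weaker echoes at lags 8 (0.36) and 12 (0.24); the remaining lags stay at or below 0.22. The elevated value at lag 1 (0.22), dropping to 0.08 at lag 2, reflects decaying short-term dependence rather than seasonality.
The dominant spike at lag 4 indicates a seasonal period of 4.

4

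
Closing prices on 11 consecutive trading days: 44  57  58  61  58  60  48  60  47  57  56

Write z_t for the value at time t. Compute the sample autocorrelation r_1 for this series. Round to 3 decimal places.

-0.259

Mean z̄ = (44 + 57 + 58 + 61 + 58 + 60 + 48 + 60 + 47 + 57 + 56)/11 = 55.0909
Numerator Σ_{t=1}^{10}(z_t−z̄)(z_{t+1}−z̄) = -90.0083
Denominator Σ(z_t−z̄)² = 346.9091
r_1 = -90.0083 / 346.9091 = -0.259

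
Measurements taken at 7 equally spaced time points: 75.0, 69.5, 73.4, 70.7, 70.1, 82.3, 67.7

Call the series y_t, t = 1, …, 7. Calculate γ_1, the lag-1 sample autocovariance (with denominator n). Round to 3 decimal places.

-11.241

Mean ȳ = (75.0 + 69.5 + 73.4 + 70.7 + 70.1 + 82.3 + 67.7)/7 = 72.6714
Σ_{t=1}^{6}(y_t−ȳ)(y_{t+1}−ȳ) = -78.6894
γ_1 = -78.6894 / 7 = -11.241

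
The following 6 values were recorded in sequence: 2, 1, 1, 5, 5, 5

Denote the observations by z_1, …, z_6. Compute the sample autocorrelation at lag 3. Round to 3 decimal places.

Mean z̄ = (2 + 1 + 1 + 5 + 5 + 5)/6 = 3.1667
Σ(z_t−z̄)(z_{t+3}−z̄) = (-2.1389) + (-3.9722) + (-3.9722) = -10.0833
Denominator Σ(z_t−z̄)² = 20.8333
r_3 = -10.0833 / 20.8333 = -0.484

-0.484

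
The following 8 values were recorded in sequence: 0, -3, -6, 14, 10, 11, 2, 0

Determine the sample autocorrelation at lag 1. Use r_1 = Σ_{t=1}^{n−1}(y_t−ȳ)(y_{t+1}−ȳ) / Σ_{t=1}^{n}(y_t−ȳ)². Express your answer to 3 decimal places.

0.260

Mean ȳ = (0 − 3 − 6 + 14 + 10 + 11 + 2 + 0)/8 = 3.5000
Deviations from mean: -3.5000, -6.5000, -9.5000, 10.5000, 6.5000, 7.5000, -1.5000, -3.5000
Σ(y_t−ȳ)(y_{t+1}−ȳ) = (22.7500) + (61.7500) + (-99.7500) + (68.2500) + (48.7500) + (-11.2500) + (5.2500) = 95.7500
Denominator Σ(y_t−ȳ)² = 368.0000
r_1 = 95.7500 / 368.0000 = 0.260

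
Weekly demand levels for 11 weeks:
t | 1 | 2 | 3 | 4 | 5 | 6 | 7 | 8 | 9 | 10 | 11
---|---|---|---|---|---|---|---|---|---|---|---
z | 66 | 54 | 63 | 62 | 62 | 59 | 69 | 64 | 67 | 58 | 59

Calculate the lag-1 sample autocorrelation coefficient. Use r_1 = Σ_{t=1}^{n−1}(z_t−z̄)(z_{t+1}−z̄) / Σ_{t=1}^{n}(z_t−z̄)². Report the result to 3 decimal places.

-0.233

Mean z̄ = (66 + 54 + 63 + 62 + 62 + 59 + 69 + 64 + 67 + 58 + 59)/11 = 62.0909
Numerator Σ_{t=1}^{10}(z_t−z̄)(z_{t+1}−z̄) = -45.0083
Denominator Σ(z_t−z̄)² = 192.9091
r_1 = -45.0083 / 192.9091 = -0.233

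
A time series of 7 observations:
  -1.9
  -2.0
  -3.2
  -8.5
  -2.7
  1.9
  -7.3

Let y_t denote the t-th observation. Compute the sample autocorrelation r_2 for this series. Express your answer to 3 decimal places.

Mean ȳ = (-1.9 − 2.0 − 3.2 − 8.5 − 2.7 + 1.9 − 7.3)/7 = -3.3857
Σ(y_t−ȳ)(y_{t+2}−ȳ) = (0.2759) + (-7.0869) + (0.1273) + (-27.0327) + (-2.6841) = -36.4004
Denominator Σ(y_t−ȳ)² = 74.0486
r_2 = -36.4004 / 74.0486 = -0.492

-0.492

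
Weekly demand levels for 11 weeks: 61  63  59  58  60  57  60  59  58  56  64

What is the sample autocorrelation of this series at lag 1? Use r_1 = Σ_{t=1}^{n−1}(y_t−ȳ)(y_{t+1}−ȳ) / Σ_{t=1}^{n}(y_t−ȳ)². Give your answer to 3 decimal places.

-0.149

Mean ȳ = (61 + 63 + 59 + 58 + 60 + 57 + 60 + 59 + 58 + 56 + 64)/11 = 59.5455
Numerator Σ_{t=1}^{10}(y_t−ȳ)(y_{t+1}−ȳ) = -8.7521
Denominator Σ(y_t−ȳ)² = 58.7273
r_1 = -8.7521 / 58.7273 = -0.149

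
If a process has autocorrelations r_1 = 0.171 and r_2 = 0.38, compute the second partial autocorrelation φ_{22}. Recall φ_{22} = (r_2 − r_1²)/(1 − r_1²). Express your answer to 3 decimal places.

0.361

φ_{22} = (r_2 − r_1²) / (1 − r_1²)
r_1² = (0.171)² = 0.029241
Numerator = 0.38 − 0.0292 = 0.3508; denominator = 1 − 0.0292 = 0.9708
φ_{22} = 0.3508 / 0.9708 = 0.361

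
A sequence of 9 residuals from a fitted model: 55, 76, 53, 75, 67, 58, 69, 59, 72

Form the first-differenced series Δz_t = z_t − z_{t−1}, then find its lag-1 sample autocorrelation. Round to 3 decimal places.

First differences Δz: 21, -23, 22, -8, -9, 11, -10, 13
Mean of differences = 2.1250
Numerator Σ(Δz_t−Δz̄)(Δz_{t+1}−Δz̄) = -1400.3906
Denominator Σ(Δz_t−Δz̄)² = 1952.8750
r_1(Δz) = -1400.3906 / 1952.8750 = -0.717

-0.717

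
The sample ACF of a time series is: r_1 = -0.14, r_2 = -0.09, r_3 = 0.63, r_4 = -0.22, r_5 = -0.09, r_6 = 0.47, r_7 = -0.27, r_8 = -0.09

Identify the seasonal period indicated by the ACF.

3

The largest autocorrelation is r_3 = 0.63, with a weaker echo at lag 6 (0.47); the remaining lags stay at or below -0.09.
The dominant spike at lag 3 indicates a seasonal period of 3.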